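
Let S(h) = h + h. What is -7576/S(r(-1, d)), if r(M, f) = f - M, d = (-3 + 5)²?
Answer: -3788/5 ≈ -757.60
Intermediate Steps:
d = 4 (d = 2² = 4)
S(h) = 2*h
-7576/S(r(-1, d)) = -7576*1/(2*(4 - 1*(-1))) = -7576*1/(2*(4 + 1)) = -7576/(2*5) = -7576/10 = -7576*⅒ = -3788/5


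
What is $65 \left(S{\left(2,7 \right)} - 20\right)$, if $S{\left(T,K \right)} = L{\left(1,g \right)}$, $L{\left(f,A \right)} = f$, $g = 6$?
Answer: $-1235$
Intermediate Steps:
$S{\left(T,K \right)} = 1$
$65 \left(S{\left(2,7 \right)} - 20\right) = 65 \left(1 - 20\right) = 65 \left(-19\right) = -1235$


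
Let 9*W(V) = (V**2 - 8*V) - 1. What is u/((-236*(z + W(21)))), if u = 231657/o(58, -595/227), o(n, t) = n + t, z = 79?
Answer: -473275251/2916321148 ≈ -0.16229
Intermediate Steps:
W(V) = -1/9 - 8*V/9 + V**2/9 (W(V) = ((V**2 - 8*V) - 1)/9 = (-1 + V**2 - 8*V)/9 = -1/9 - 8*V/9 + V**2/9)
u = 52586139/12571 (u = 231657/(58 - 595/227) = 231657/(12571/227) = 231657*(227/12571) = 52586139/12571 ≈ 4183.1)
u/((-236*(z + W(21)))) = 52586139/(12571*((-236*(79 + (-1/9 - 8/9*21 + (1/9)*21**2))))) = 52586139/(12571*((-236*(79 + (-1/9 - 56/3 + (1/9)*441))))) = 52586139/(12571*((-236*(79 + (-1/9 - 56/3 + 49))))) = 52586139/(12571*((-236*(79 + 272/9)))) = 52586139/(12571*((-236*983/9))) = 52586139/(12571*(-231988/9)) = (52586139/12571)*(-9/231988) = -473275251/2916321148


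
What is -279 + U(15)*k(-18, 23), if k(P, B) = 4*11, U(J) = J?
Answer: 381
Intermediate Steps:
k(P, B) = 44
-279 + U(15)*k(-18, 23) = -279 + 15*44 = -279 + 660 = 381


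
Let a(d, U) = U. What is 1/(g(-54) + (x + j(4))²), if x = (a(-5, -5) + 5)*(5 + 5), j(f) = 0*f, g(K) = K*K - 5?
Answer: 1/2911 ≈ 0.00034352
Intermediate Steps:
g(K) = -5 + K² (g(K) = K² - 5 = -5 + K²)
j(f) = 0
x = 0 (x = (-5 + 5)*(5 + 5) = 0*10 = 0)
1/(g(-54) + (x + j(4))²) = 1/((-5 + (-54)²) + (0 + 0)²) = 1/((-5 + 2916) + 0²) = 1/(2911 + 0) = 1/2911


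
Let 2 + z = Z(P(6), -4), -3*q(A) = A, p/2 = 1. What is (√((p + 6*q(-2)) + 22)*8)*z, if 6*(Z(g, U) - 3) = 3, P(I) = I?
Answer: 24*√7 ≈ 63.498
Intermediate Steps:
p = 2 (p = 2*1 = 2)
Z(g, U) = 7/2 (Z(g, U) = 3 + (⅙)*3 = 3 + ½ = 7/2)
q(A) = -A/3
z = 3/2 (z = -2 + 7/2 = 3/2 ≈ 1.5000)
(√((p + 6*q(-2)) + 22)*8)*z = (√((2 + 6*(-⅓*(-2))) + 22)*8)*(3/2) = (√((2 + 6*(⅔)) + 22)*8)*(3/2) = (√((2 + 4) + 22)*8)*(3/2) = (√(6 + 22)*8)*(3/2) = (√28*8)*(3/2) = ((2*√7)*8)*(3/2) = (16*√7)*(3/2) = 24*√7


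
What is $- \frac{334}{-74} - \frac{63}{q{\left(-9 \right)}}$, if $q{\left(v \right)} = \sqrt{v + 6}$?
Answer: $\frac{167}{37} + 21 i \sqrt{3} \approx 4.5135 + 36.373 i$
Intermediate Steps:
$q{\left(v \right)} = \sqrt{6 + v}$
$- \frac{334}{-74} - \frac{63}{q{\left(-9 \right)}} = - \frac{334}{-74} - \frac{63}{\sqrt{6 - 9}} = \left(-334\right) \left(- \frac{1}{74}\right) - \frac{63}{\sqrt{-3}} = \frac{167}{37} - \frac{63}{i \sqrt{3}} = \frac{167}{37} - 63 \left(- \frac{i \sqrt{3}}{3}\right) = \frac{167}{37} + 21 i \sqrt{3}$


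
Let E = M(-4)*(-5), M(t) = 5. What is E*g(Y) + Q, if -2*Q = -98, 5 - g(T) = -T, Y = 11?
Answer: -351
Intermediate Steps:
g(T) = 5 + T (g(T) = 5 - (-1)*T = 5 + T)
Q = 49 (Q = -½*(-98) = 49)
E = -25 (E = 5*(-5) = -25)
E*g(Y) + Q = -25*(5 + 11) + 49 = -25*16 + 49 = -400 + 49 = -351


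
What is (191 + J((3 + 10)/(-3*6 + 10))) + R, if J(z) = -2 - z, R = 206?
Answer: 3173/8 ≈ 396.63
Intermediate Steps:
(191 + J((3 + 10)/(-3*6 + 10))) + R = (191 + (-2 - (3 + 10)/(-3*6 + 10))) + 206 = (191 + (-2 - 13/(-18 + 10))) + 206 = (191 + (-2 - 13/(-8))) + 206 = (191 + (-2 - 13*(-1)/8)) + 206 = (191 + (-2 - 1*(-13/8))) + 206 = (191 + (-2 + 13/8)) + 206 = (191 - 3/8) + 206 = 1525/8 + 206 = 3173/8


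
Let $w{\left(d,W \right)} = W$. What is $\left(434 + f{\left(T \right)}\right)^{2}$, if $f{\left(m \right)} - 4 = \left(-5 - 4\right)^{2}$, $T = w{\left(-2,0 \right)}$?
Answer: $269361$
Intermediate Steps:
$T = 0$
$f{\left(m \right)} = 85$ ($f{\left(m \right)} = 4 + \left(-5 - 4\right)^{2} = 4 + \left(-9\right)^{2} = 4 + 81 = 85$)
$\left(434 + f{\left(T \right)}\right)^{2} = \left(434 + 85\right)^{2} = 519^{2} = 269361$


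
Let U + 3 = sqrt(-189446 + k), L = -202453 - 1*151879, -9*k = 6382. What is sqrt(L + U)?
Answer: sqrt(-3189015 + 6*I*sqrt(427849))/3 ≈ 0.36628 + 595.26*I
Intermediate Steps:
k = -6382/9 (k = -1/9*6382 = -6382/9 ≈ -709.11)
L = -354332 (L = -202453 - 151879 = -354332)
U = -3 + 2*I*sqrt(427849)/3 (U = -3 + sqrt(-189446 - 6382/9) = -3 + sqrt(-1711396/9) = -3 + 2*I*sqrt(427849)/3 ≈ -3.0 + 436.07*I)
sqrt(L + U) = sqrt(-354332 + (-3 + 2*I*sqrt(427849)/3)) = sqrt(-354335 + 2*I*sqrt(427849)/3)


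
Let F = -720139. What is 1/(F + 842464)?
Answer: 1/122325 ≈ 8.1749e-6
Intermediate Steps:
1/(F + 842464) = 1/(-720139 + 842464) = 1/122325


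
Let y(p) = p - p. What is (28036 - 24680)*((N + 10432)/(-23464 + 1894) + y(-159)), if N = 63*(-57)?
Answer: -11479198/10785 ≈ -1064.4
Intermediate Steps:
N = -3591
y(p) = 0
(28036 - 24680)*((N + 10432)/(-23464 + 1894) + y(-159)) = (28036 - 24680)*((-3591 + 10432)/(-23464 + 1894) + 0) = 3356*(6841/(-21570) + 0) = 3356*(6841*(-1/21570) + 0) = 3356*(-6841/21570 + 0) = 3356*(-6841/21570) = -11479198/10785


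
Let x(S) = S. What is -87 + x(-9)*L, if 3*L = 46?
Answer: -225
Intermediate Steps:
L = 46/3 (L = (⅓)*46 = 46/3 ≈ 15.333)
-87 + x(-9)*L = -87 - 9*46/3 = -87 - 138 = -225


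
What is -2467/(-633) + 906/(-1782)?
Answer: 212372/62667 ≈ 3.3889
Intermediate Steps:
-2467/(-633) + 906/(-1782) = -2467*(-1/633) + 906*(-1/1782) = 2467/633 - 151/297 = 212372/62667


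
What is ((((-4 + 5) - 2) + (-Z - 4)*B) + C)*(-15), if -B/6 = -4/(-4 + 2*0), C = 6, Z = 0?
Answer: -435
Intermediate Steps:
B = -6 (B = -(-24)/(-4 + 2*0) = -(-24)/(-4 + 0) = -(-24)/(-4) = -(-24)*(-1)/4 = -6*1 = -6)
((((-4 + 5) - 2) + (-Z - 4)*B) + C)*(-15) = ((((-4 + 5) - 2) + (-1*0 - 4)*(-6)) + 6)*(-15) = (((1 - 2) + (0 - 4)*(-6)) + 6)*(-15) = ((-1 - 4*(-6)) + 6)*(-15) = ((-1 + 24) + 6)*(-15) = (23 + 6)*(-15) = 29*(-15) = -435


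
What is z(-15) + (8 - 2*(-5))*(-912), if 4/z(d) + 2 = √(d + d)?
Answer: -279076/17 - 2*I*√30/17 ≈ -16416.0 - 0.64438*I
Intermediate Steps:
z(d) = 4/(-2 + √2*√d) (z(d) = 4/(-2 + √(d + d)) = 4/(-2 + √(2*d)) = 4/(-2 + √2*√d))
z(-15) + (8 - 2*(-5))*(-912) = 4/(-2 + √2*√(-15)) + (8 - 2*(-5))*(-912) = 4/(-2 + √2*(I*√15)) + (8 + 10)*(-912) = 4/(-2 + I*√30) + 18*(-912) = 4/(-2 + I*√30) - 16416 = -16416 + 4/(-2 + I*√30)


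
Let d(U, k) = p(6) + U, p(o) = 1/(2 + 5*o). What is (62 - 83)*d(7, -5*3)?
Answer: -4725/32 ≈ -147.66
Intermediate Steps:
d(U, k) = 1/32 + U (d(U, k) = 1/(2 + 5*6) + U = 1/(2 + 30) + U = 1/32 + U)
(62 - 83)*d(7, -5*3) = (62 - 83)*(1/32 + 7) = -21*225/32 = -4725/32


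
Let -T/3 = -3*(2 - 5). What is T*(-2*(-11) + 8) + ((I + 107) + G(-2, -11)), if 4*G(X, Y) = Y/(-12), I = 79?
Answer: -29941/48 ≈ -623.77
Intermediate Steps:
G(X, Y) = -Y/48 (G(X, Y) = (Y/(-12))/4 = (Y*(-1/12))/4 = (-Y/12)/4 = -Y/48)
T = -27 (T = -(-9)*(2 - 5) = -(-9)*(-3) = -3*9 = -27)
T*(-2*(-11) + 8) + ((I + 107) + G(-2, -11)) = -27*(-2*(-11) + 8) + ((79 + 107) - 1/48*(-11)) = -27*(22 + 8) + (186 + 11/48) = -27*30 + 8939/48 = -810 + 8939/48 = -29941/48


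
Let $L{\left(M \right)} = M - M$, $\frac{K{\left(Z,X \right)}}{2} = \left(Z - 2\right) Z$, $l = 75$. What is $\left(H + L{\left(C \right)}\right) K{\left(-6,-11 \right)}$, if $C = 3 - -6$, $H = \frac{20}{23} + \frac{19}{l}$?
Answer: $\frac{61984}{575} \approx 107.8$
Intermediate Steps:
$H = \frac{1937}{1725}$ ($H = \frac{20}{23} + \frac{19}{75} = \frac{1937}{1725} \approx 1.1229$)
$K{\left(Z,X \right)} = 2 Z \left(-2 + Z\right)$ ($K{\left(Z,X \right)} = 2 \left(Z - 2\right) Z = 2 \left(-2 + Z\right) Z = 2 Z \left(-2 + Z\right)$)
$C = 9$ ($C = 3 + 6 = 9$)
$L{\left(M \right)} = 0$
$\left(H + L{\left(C \right)}\right) K{\left(-6,-11 \right)} = \left(\frac{1937}{1725} + 0\right) 2 \left(-6\right) \left(-2 - 6\right) = \frac{1937 \cdot 2 \left(-6\right) \left(-8\right)}{1725} = \frac{1937}{1725} \cdot 96 = \frac{61984}{575}$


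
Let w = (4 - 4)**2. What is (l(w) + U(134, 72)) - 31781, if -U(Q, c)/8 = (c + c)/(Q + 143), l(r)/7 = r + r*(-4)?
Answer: -8804489/277 ≈ -31785.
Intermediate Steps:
w = 0 (w = 0**2 = 0)
l(r) = -21*r (l(r) = 7*(r + r*(-4)) = 7*(r - 4*r) = 7*(-3*r) = -21*r)
U(Q, c) = -16*c/(143 + Q) (U(Q, c) = -8*(c + c)/(Q + 143) = -8*2*c/(143 + Q) = -16*c/(143 + Q))
(l(w) + U(134, 72)) - 31781 = (-21*0 - 16*72/(143 + 134)) - 31781 = (0 - 16*72/277) - 31781 = (0 - 16*72*1/277) - 31781 = (0 - 1152/277) - 31781 = -1152/277 - 31781 = -8804489/277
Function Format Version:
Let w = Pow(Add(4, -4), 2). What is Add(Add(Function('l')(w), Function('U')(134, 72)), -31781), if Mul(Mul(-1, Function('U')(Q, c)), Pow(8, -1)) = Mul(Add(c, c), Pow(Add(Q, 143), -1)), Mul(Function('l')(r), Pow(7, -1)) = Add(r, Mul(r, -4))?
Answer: Rational(-8804489, 277) ≈ -31785.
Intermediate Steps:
w = 0 (w = Pow(0, 2) = 0)
Function('l')(r) = Mul(-21, r) (Function('l')(r) = Mul(7, Add(r, Mul(r, -4))) = Mul(7, Add(r, Mul(-4, r))) = Mul(7, Mul(-3, r)) = Mul(-21, r))
Function('U')(Q, c) = Mul(-16, c, Pow(Add(143, Q), -1)) (Function('U')(Q, c) = Mul(-8, Mul(Add(c, c), Pow(Add(Q, 143), -1))) = Mul(-8, Mul(Mul(2, c), Pow(Add(143, Q), -1))) = Mul(-8, Mul(2, c, Pow(Add(143, Q), -1))) = Mul(-16, c, Pow(Add(143, Q), -1)))
Add(Add(Function('l')(w), Function('U')(134, 72)), -31781) = Add(Add(Mul(-21, 0), Mul(-16, 72, Pow(Add(143, 134), -1))), -31781) = Add(Add(0, Mul(-16, 72, Pow(277, -1))), -31781) = Add(Add(0, Mul(-16, 72, Rational(1, 277))), -31781) = Add(Add(0, Rational(-1152, 277)), -31781) = Add(Rational(-1152, 277), -31781) = Rational(-8804489, 277)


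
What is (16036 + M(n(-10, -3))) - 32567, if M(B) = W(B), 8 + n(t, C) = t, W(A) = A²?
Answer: -16207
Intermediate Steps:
n(t, C) = -8 + t
M(B) = B²
(16036 + M(n(-10, -3))) - 32567 = (16036 + (-8 - 10)²) - 32567 = (16036 + (-18)²) - 32567 = (16036 + 324) - 32567 = 16360 - 32567 = -16207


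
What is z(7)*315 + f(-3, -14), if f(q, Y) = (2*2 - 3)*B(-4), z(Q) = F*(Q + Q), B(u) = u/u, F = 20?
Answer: 88201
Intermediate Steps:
B(u) = 1
z(Q) = 40*Q (z(Q) = 20*(Q + Q) = 20*(2*Q) = 40*Q)
f(q, Y) = 1 (f(q, Y) = (2*2 - 3)*1 = (4 - 3)*1 = 1*1 = 1)
z(7)*315 + f(-3, -14) = (40*7)*315 + 1 = 280*315 + 1 = 88200 + 1 = 88201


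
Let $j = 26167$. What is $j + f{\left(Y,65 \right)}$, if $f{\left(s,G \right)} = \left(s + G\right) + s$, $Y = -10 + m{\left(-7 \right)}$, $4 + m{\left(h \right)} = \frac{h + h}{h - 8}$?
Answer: $\frac{393088}{15} \approx 26206.0$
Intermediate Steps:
$m{\left(h \right)} = -4 + \frac{2 h}{-8 + h}$ ($m{\left(h \right)} = -4 + \frac{h + h}{h - 8} = -4 + \frac{2 h}{-8 + h}$)
$Y = - \frac{196}{15}$ ($Y = -10 + \frac{2 \left(16 - -7\right)}{-8 - 7} = -10 + \frac{2 \left(16 + 7\right)}{-15} = -10 + 2 \left(- \frac{1}{15}\right) 23 = -10 - \frac{46}{15} = - \frac{196}{15} \approx -13.067$)
$f{\left(s,G \right)} = G + 2 s$ ($f{\left(s,G \right)} = \left(G + s\right) + s = G + 2 s$)
$j + f{\left(Y,65 \right)} = 26167 + \left(65 + 2 \left(- \frac{196}{15}\right)\right) = 26167 + \left(65 - \frac{392}{15}\right) = 26167 + \frac{583}{15} = \frac{393088}{15}$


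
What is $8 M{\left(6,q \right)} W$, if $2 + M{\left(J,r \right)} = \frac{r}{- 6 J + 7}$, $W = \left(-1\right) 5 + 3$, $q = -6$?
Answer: $\frac{832}{29} \approx 28.69$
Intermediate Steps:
$W = -2$ ($W = -5 + 3 = -2$)
$M{\left(J,r \right)} = -2 + \frac{r}{7 - 6 J}$ ($M{\left(J,r \right)} = -2 + \frac{r}{- 6 J + 7} = -2 + \frac{r}{7 - 6 J}$)
$8 M{\left(6,q \right)} W = 8 \frac{14 - -6 - 72}{-7 + 6 \cdot 6} \left(-2\right) = 8 \frac{14 + 6 - 72}{-7 + 36} \left(-2\right) = 8 \cdot \frac{1}{29} \left(-52\right) \left(-2\right) = 8 \left(- \frac{52}{29}\right) \left(-2\right) = \left(- \frac{416}{29}\right) \left(-2\right) = \frac{832}{29}$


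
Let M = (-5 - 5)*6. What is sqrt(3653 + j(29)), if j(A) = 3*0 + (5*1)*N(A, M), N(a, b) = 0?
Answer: sqrt(3653) ≈ 60.440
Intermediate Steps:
M = -60 (M = -10*6 = -60)
j(A) = 0 (j(A) = 3*0 + (5*1)*0 = 0 + 5*0 = 0 + 0 = 0)
sqrt(3653 + j(29)) = sqrt(3653 + 0) = sqrt(3653)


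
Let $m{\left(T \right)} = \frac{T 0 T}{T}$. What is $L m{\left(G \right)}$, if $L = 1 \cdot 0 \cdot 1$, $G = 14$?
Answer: $0$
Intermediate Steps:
$L = 0$ ($L = 0 \cdot 1 = 0$)
$m{\left(T \right)} = 0$ ($m{\left(T \right)} = \frac{0 T}{T} = \frac{0}{T} = 0$)
$L m{\left(G \right)} = 0 \cdot 0 = 0$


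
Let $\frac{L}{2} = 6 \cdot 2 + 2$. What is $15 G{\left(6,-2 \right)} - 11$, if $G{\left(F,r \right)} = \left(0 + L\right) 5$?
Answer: $2089$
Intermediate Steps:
$L = 28$ ($L = 2 \left(6 \cdot 2 + 2\right) = 2 \left(12 + 2\right) = 2 \cdot 14 = 28$)
$G{\left(F,r \right)} = 140$ ($G{\left(F,r \right)} = \left(0 + 28\right) 5 = 28 \cdot 5 = 140$)
$15 G{\left(6,-2 \right)} - 11 = 15 \cdot 140 - 11 = 2100 - 11 = 2089$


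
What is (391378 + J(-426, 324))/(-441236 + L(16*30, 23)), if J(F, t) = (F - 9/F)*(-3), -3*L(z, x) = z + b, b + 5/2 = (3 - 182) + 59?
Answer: -167271429/188017301 ≈ -0.88966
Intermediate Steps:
b = -245/2 (b = -5/2 + ((3 - 182) + 59) = -5/2 + (-179 + 59) = -5/2 - 120 = -245/2 ≈ -122.50)
L(z, x) = 245/6 - z/3 (L(z, x) = -(z - 245/2)/3 = -(-245/2 + z)/3 = 245/6 - z/3)
J(F, t) = -3*F + 27/F
(391378 + J(-426, 324))/(-441236 + L(16*30, 23)) = (391378 + (-3*(-426) + 27/(-426)))/(-441236 + (245/6 - 16*30/3)) = (391378 + (1278 + 27*(-1/426)))/(-441236 + (245/6 - ⅓*480)) = (391378 + (1278 - 9/142))/(-441236 + (245/6 - 160)) = (391378 + 181467/142)/(-441236 - 715/6) = 55757143/(142*(-2648131/6)) = (55757143/142)*(-6/2648131) = -167271429/188017301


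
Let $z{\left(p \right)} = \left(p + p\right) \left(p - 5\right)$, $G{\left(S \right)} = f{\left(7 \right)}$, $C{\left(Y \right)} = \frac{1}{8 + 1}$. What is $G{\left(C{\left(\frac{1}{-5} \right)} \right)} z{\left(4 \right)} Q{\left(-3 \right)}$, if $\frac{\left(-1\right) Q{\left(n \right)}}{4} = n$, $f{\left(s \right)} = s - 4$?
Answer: $-288$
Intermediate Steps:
$f{\left(s \right)} = -4 + s$ ($f{\left(s \right)} = s - 4 = -4 + s$)
$Q{\left(n \right)} = - 4 n$
$C{\left(Y \right)} = \frac{1}{9}$
$G{\left(S \right)} = 3$ ($G{\left(S \right)} = -4 + 7 = 3$)
$z{\left(p \right)} = 2 p \left(-5 + p\right)$
$G{\left(C{\left(\frac{1}{-5} \right)} \right)} z{\left(4 \right)} Q{\left(-3 \right)} = 3 \cdot 2 \cdot 4 \left(-5 + 4\right) \left(\left(-4\right) \left(-3\right)\right) = 3 \cdot 2 \cdot 4 \left(-1\right) 12 = 3 \left(\left(-8\right) 12\right) = 3 \left(-96\right) = -288$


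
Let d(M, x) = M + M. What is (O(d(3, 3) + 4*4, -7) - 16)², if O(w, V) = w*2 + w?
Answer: 2500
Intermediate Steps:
d(M, x) = 2*M
O(w, V) = 3*w (O(w, V) = 2*w + w = 3*w)
(O(d(3, 3) + 4*4, -7) - 16)² = (3*(2*3 + 4*4) - 16)² = (3*(6 + 16) - 16)² = (3*22 - 16)² = (66 - 16)² = 50² = 2500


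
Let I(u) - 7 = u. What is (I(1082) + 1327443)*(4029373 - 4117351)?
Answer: -116881588296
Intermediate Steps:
I(u) = 7 + u
(I(1082) + 1327443)*(4029373 - 4117351) = ((7 + 1082) + 1327443)*(4029373 - 4117351) = (1089 + 1327443)*(-87978) = 1328532*(-87978) = -116881588296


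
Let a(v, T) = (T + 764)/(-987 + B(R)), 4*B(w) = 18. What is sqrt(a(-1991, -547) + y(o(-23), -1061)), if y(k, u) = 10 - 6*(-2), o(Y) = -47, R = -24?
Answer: 2*sqrt(21023535)/1965 ≈ 4.6668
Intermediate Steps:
B(w) = 9/2 (B(w) = (1/4)*18 = 9/2)
a(v, T) = -1528/1965 - 2*T/1965 (a(v, T) = (T + 764)/(-987 + 9/2) = (764 + T)/(-1965/2) = (764 + T)*(-2/1965) = -1528/1965 - 2*T/1965)
y(k, u) = 22 (y(k, u) = 10 + 12 = 22)
sqrt(a(-1991, -547) + y(o(-23), -1061)) = sqrt((-1528/1965 - 2/1965*(-547)) + 22) = sqrt((-1528/1965 + 1094/1965) + 22) = sqrt(-434/1965 + 22) = sqrt(42796/1965) = 2*sqrt(21023535)/1965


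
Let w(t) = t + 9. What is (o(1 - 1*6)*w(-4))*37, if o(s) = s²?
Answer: 4625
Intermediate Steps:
w(t) = 9 + t
(o(1 - 1*6)*w(-4))*37 = ((1 - 1*6)²*(9 - 4))*37 = ((1 - 6)²*5)*37 = ((-5)²*5)*37 = (25*5)*37 = 125*37 = 4625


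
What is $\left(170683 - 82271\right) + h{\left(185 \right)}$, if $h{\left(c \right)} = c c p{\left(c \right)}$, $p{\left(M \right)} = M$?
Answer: $6420037$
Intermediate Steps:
$h{\left(c \right)} = c^{3}$ ($h{\left(c \right)} = c c c = c^{2} c = c^{3}$)
$\left(170683 - 82271\right) + h{\left(185 \right)} = \left(170683 - 82271\right) + 185^{3} = 88412 + 6331625 = 6420037$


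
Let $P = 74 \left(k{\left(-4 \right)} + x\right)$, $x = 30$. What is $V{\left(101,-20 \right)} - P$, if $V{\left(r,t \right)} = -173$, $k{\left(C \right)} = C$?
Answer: $-2097$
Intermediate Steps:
$P = 1924$ ($P = 74 \left(-4 + 30\right) = 74 \cdot 26 = 1924$)
$V{\left(101,-20 \right)} - P = -173 - 1924 = -2097$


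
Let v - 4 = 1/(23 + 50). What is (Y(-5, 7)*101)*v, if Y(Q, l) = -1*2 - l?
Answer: -266337/73 ≈ -3648.5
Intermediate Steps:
Y(Q, l) = -2 - l
v = 293/73 (v = 4 + 1/(23 + 50) = 4 + 1/73 = 293/73 ≈ 4.0137)
(Y(-5, 7)*101)*v = ((-2 - 1*7)*101)*(293/73) = ((-2 - 7)*101)*(293/73) = -9*101*(293/73) = -909*293/73 = -266337/73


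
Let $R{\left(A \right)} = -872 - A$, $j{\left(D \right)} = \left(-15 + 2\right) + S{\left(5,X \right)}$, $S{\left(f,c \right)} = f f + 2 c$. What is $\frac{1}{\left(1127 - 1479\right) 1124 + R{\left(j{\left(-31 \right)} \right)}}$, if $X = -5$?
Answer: $- \frac{1}{396522} \approx -2.5219 \cdot 10^{-6}$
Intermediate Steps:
$S{\left(f,c \right)} = f^{2} + 2 c$
$j{\left(D \right)} = 2$ ($j{\left(D \right)} = \left(-15 + 2\right) + \left(5^{2} + 2 \left(-5\right)\right) = -13 + \left(25 - 10\right) = -13 + 15 = 2$)
$\frac{1}{\left(1127 - 1479\right) 1124 + R{\left(j{\left(-31 \right)} \right)}} = \frac{1}{\left(1127 - 1479\right) 1124 - 874} = \frac{1}{\left(-352\right) 1124 - 874} = \frac{1}{-395648 - 874} = \frac{1}{-396522} = - \frac{1}{396522}$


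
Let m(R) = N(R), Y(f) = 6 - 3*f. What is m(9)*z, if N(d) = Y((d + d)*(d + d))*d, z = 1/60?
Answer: -1449/10 ≈ -144.90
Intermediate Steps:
z = 1/60 ≈ 0.016667
N(d) = d*(6 - 12*d²) (N(d) = (6 - 3*(d + d)*(d + d))*d = (6 - 3*2*d*2*d)*d = (6 - 12*d²)*d = d*(6 - 12*d²))
m(R) = -12*R³ + 6*R
m(9)*z = (-12*9³ + 6*9)*(1/60) = (-12*729 + 54)*(1/60) = (-8748 + 54)*(1/60) = -8694*1/60 = -1449/10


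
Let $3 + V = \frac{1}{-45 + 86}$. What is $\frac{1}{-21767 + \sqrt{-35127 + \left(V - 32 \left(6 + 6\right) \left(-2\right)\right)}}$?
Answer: $- \frac{892447}{19427302690} - \frac{i \sqrt{57762481}}{19427302690} \approx -4.5938 \cdot 10^{-5} - 3.9121 \cdot 10^{-7} i$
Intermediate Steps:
$V = - \frac{122}{41}$ ($V = -3 + \frac{1}{-45 + 86} = -3 + \frac{1}{41} = - \frac{122}{41} \approx -2.9756$)
$\frac{1}{-21767 + \sqrt{-35127 + \left(V - 32 \left(6 + 6\right) \left(-2\right)\right)}} = \frac{1}{-21767 + \sqrt{-35127 - \left(\frac{122}{41} + 32 \left(6 + 6\right) \left(-2\right)\right)}} = \frac{1}{-21767 + \sqrt{-35127 - \left(\frac{122}{41} + 32 \cdot 12 \left(-2\right)\right)}} = \frac{1}{-21767 + \sqrt{-35127 - - \frac{31366}{41}}} = \frac{1}{-21767 + \sqrt{-35127 + \left(- \frac{122}{41} + 768\right)}} = \frac{1}{-21767 + \sqrt{-35127 + \frac{31366}{41}}} = \frac{1}{-21767 + \sqrt{- \frac{1408841}{41}}} = \frac{1}{-21767 + \frac{i \sqrt{57762481}}{41}}$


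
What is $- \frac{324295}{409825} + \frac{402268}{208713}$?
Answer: $\frac{19434980153}{17107161045} \approx 1.1361$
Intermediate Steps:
$- \frac{324295}{409825} + \frac{402268}{208713} = \left(-324295\right) \frac{1}{409825} + 402268 \cdot \frac{1}{208713} = - \frac{64859}{81965} + \frac{402268}{208713} = \frac{19434980153}{17107161045}$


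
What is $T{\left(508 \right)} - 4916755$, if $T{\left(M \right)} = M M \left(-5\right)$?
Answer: $-6207075$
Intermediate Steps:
$T{\left(M \right)} = - 5 M^{2}$ ($T{\left(M \right)} = M^{2} \left(-5\right) = - 5 M^{2}$)
$T{\left(508 \right)} - 4916755 = - 5 \cdot 508^{2} - 4916755 = \left(-5\right) 258064 - 4916755 = -1290320 - 4916755 = -6207075$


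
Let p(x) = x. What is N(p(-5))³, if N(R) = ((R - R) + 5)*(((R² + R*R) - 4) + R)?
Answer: 8615125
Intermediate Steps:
N(R) = -20 + 5*R + 10*R² (N(R) = (0 + 5)*(((R² + R²) - 4) + R) = 5*((2*R² - 4) + R) = 5*((-4 + 2*R²) + R) = 5*(-4 + R + 2*R²) = -20 + 5*R + 10*R²)
N(p(-5))³ = (-20 + 5*(-5) + 10*(-5)²)³ = (-20 - 25 + 10*25)³ = (-20 - 25 + 250)³ = 205³ = 8615125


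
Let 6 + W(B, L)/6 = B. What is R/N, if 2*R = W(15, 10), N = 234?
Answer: 3/26 ≈ 0.11538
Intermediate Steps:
W(B, L) = -36 + 6*B
R = 27 (R = (-36 + 6*15)/2 = (-36 + 90)/2 = (½)*54 = 27)
R/N = 27/234 = (1/234)*27 = 3/26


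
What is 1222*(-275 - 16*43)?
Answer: -1176786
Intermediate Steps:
1222*(-275 - 16*43) = 1222*(-275 - 688) = 1222*(-963) = -1176786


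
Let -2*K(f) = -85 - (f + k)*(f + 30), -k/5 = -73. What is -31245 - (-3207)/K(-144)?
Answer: -784537119/25109 ≈ -31245.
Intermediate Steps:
k = 365 (k = -5*(-73) = 365)
K(f) = 85/2 + (30 + f)*(365 + f)/2 (K(f) = -(-85 - (f + 365)*(f + 30))/2 = -(-85 - (365 + f)*(30 + f))/2 = -(-85 - (30 + f)*(365 + f))/2 = 85/2 + (30 + f)*(365 + f)/2)
-31245 - (-3207)/K(-144) = -31245 - (-3207)/(11035/2 + (1/2)*(-144)**2 + (395/2)*(-144)) = -31245 - (-3207)/(11035/2 + (1/2)*20736 - 28440) = -31245 - (-3207)/(11035/2 + 10368 - 28440) = -31245 - (-3207)/(-25109/2) = -31245 - (-3207)*(-2)/25109 = -31245 - 1*6414/25109 = -31245 - 6414/25109 = -784537119/25109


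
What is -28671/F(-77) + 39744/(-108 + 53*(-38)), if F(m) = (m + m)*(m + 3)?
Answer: -256881243/12091156 ≈ -21.245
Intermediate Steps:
F(m) = 2*m*(3 + m) (F(m) = (2*m)*(3 + m) = 2*m*(3 + m))
-28671/F(-77) + 39744/(-108 + 53*(-38)) = -28671*(-1/(154*(3 - 77))) + 39744/(-108 + 53*(-38)) = -28671/(2*(-77)*(-74)) + 39744/(-108 - 2014) = -28671/11396 + 39744/(-2122) = -28671*1/11396 + 39744*(-1/2122) = -28671/11396 - 19872/1061 = -256881243/12091156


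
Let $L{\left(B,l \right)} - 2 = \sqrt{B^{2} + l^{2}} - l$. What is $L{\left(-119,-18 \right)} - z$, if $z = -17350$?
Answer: $17370 + \sqrt{14485} \approx 17490.0$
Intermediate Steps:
$L{\left(B,l \right)} = 2 + \sqrt{B^{2} + l^{2}} - l$ ($L{\left(B,l \right)} = 2 - \left(l - \sqrt{B^{2} + l^{2}}\right) = 2 + \sqrt{B^{2} + l^{2}} - l$)
$L{\left(-119,-18 \right)} - z = \left(2 + \sqrt{\left(-119\right)^{2} + \left(-18\right)^{2}} - -18\right) - -17350 = \left(2 + \sqrt{14161 + 324} + 18\right) + 17350 = \left(2 + \sqrt{14485} + 18\right) + 17350 = \left(20 + \sqrt{14485}\right) + 17350 = 17370 + \sqrt{14485}$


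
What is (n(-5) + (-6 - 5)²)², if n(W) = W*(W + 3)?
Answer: 17161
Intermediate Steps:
n(W) = W*(3 + W)
(n(-5) + (-6 - 5)²)² = (-5*(3 - 5) + (-6 - 5)²)² = (-5*(-2) + (-11)²)² = (10 + 121)² = 131² = 17161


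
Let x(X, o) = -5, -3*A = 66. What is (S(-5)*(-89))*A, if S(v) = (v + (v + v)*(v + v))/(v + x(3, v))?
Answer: -18601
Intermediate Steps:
A = -22 (A = -1/3*66 = -22)
S(v) = (v + 4*v**2)/(-5 + v) (S(v) = (v + (v + v)*(v + v))/(v - 5) = (v + (2*v)*(2*v))/(-5 + v) = (v + 4*v**2)/(-5 + v))
(S(-5)*(-89))*A = (-5*(1 + 4*(-5))/(-5 - 5)*(-89))*(-22) = (-5*(1 - 20)/(-10)*(-89))*(-22) = (-5*(-1/10)*(-19)*(-89))*(-22) = -19/2*(-89)*(-22) = (1691/2)*(-22) = -18601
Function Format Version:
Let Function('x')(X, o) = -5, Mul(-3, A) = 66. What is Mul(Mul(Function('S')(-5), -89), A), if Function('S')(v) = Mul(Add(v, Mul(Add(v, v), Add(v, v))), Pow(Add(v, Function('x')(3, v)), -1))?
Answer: -18601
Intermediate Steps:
A = -22 (A = Mul(Rational(-1, 3), 66) = -22)
Function('S')(v) = Mul(Pow(Add(-5, v), -1), Add(v, Mul(4, Pow(v, 2)))) (Function('S')(v) = Mul(Add(v, Mul(Add(v, v), Add(v, v))), Pow(Add(v, -5), -1)) = Mul(Add(v, Mul(Mul(2, v), Mul(2, v))), Pow(Add(-5, v), -1)) = Mul(Add(v, Mul(4, Pow(v, 2))), Pow(Add(-5, v), -1)) = Mul(Pow(Add(-5, v), -1), Add(v, Mul(4, Pow(v, 2)))))
Mul(Mul(Function('S')(-5), -89), A) = Mul(Mul(Mul(-5, Pow(Add(-5, -5), -1), Add(1, Mul(4, -5))), -89), -22) = Mul(Mul(Mul(-5, Pow(-10, -1), Add(1, -20)), -89), -22) = Mul(Mul(Mul(-5, Rational(-1, 10), -19), -89), -22) = Mul(Mul(Rational(-19, 2), -89), -22) = Mul(Rational(1691, 2), -22) = -18601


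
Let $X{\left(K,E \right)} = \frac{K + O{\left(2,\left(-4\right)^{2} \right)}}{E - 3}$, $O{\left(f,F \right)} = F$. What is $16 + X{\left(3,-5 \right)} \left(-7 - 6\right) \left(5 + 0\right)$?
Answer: $\frac{1363}{8} \approx 170.38$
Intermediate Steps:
$X{\left(K,E \right)} = \frac{16 + K}{-3 + E}$ ($X{\left(K,E \right)} = \frac{K + \left(-4\right)^{2}}{E - 3} = \frac{K + 16}{-3 + E} = \frac{16 + K}{-3 + E}$)
$16 + X{\left(3,-5 \right)} \left(-7 - 6\right) \left(5 + 0\right) = 16 + \frac{16 + 3}{-3 - 5} \left(-7 - 6\right) \left(5 + 0\right) = 16 + \frac{1}{-8} \cdot 19 \left(\left(-13\right) 5\right) = 16 + \left(- \frac{1}{8}\right) 19 \left(-65\right) = 16 - - \frac{1235}{8} = 16 + \frac{1235}{8} = \frac{1363}{8}$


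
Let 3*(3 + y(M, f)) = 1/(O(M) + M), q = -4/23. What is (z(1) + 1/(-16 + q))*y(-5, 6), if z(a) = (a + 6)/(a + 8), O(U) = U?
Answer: -72709/33480 ≈ -2.1717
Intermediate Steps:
z(a) = (6 + a)/(8 + a)
q = -4/23 (q = -4*1/23 = -4/23 ≈ -0.17391)
y(M, f) = -3 + 1/(6*M) (y(M, f) = -3 + 1/(3*(M + M)) = -3 + 1/(3*((2*M))) = -3 + (1/(2*M))/3 = -3 + 1/(6*M))
(z(1) + 1/(-16 + q))*y(-5, 6) = ((6 + 1)/(8 + 1) + 1/(-16 - 4/23))*(-3 + (1/6)/(-5)) = (7/9 + 1/(-372/23))*(-3 + (1/6)*(-1/5)) = ((1/9)*7 - 23/372)*(-3 - 1/30) = (7/9 - 23/372)*(-91/30) = (799/1116)*(-91/30) = -72709/33480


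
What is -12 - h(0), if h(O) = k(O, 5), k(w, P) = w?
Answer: -12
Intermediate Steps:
h(O) = O
-12 - h(0) = -12 - 1*0 = -12 + 0 = -12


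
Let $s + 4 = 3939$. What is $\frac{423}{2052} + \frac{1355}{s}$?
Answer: $\frac{98777}{179436} \approx 0.55049$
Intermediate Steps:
$s = 3935$ ($s = -4 + 3939 = 3935$)
$\frac{423}{2052} + \frac{1355}{s} = \frac{423}{2052} + \frac{1355}{3935} = 423 \cdot \frac{1}{2052} + 1355 \cdot \frac{1}{3935} = \frac{47}{228} + \frac{271}{787} = \frac{98777}{179436}$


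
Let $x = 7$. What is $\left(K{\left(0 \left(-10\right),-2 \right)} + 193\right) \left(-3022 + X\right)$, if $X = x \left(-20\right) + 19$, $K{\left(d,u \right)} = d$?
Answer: $-606599$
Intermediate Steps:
$X = -121$ ($X = 7 \left(-20\right) + 19 = -140 + 19 = -121$)
$\left(K{\left(0 \left(-10\right),-2 \right)} + 193\right) \left(-3022 + X\right) = \left(0 \left(-10\right) + 193\right) \left(-3022 - 121\right) = \left(0 + 193\right) \left(-3143\right) = 193 \left(-3143\right) = -606599$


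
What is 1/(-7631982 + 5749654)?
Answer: -1/1882328 ≈ -5.3126e-7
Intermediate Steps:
1/(-7631982 + 5749654) = 1/(-1882328) = -1/1882328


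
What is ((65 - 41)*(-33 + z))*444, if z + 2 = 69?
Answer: 362304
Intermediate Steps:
z = 67 (z = -2 + 69 = 67)
((65 - 41)*(-33 + z))*444 = ((65 - 41)*(-33 + 67))*444 = (24*34)*444 = 816*444 = 362304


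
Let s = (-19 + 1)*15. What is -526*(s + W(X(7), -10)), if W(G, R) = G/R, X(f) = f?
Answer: 711941/5 ≈ 1.4239e+5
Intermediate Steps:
s = -270 (s = -18*15 = -270)
-526*(s + W(X(7), -10)) = -526*(-270 + 7/(-10)) = -526*(-270 + 7*(-⅒)) = -526*(-270 - 7/10) = -526*(-2707/10) = 711941/5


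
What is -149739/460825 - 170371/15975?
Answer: -3236131864/294467175 ≈ -10.990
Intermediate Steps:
-149739/460825 - 170371/15975 = -3236131864/294467175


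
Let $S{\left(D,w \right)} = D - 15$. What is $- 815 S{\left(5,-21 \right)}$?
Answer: $8150$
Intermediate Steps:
$S{\left(D,w \right)} = -15 + D$ ($S{\left(D,w \right)} = D - 15 = -15 + D$)
$- 815 S{\left(5,-21 \right)} = - 815 \left(-15 + 5\right) = \left(-815\right) \left(-10\right) = 8150$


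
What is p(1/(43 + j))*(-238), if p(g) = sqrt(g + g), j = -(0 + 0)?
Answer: -238*sqrt(86)/43 ≈ -51.328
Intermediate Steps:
j = 0 (j = -1*0 = 0)
p(g) = sqrt(2)*sqrt(g) (p(g) = sqrt(2*g) = sqrt(2)*sqrt(g))
p(1/(43 + j))*(-238) = (sqrt(2)*sqrt(1/(43 + 0)))*(-238) = (sqrt(2)*sqrt(1/43))*(-238) = (sqrt(2)*(sqrt(43)/43))*(-238) = (sqrt(86)/43)*(-238) = -238*sqrt(86)/43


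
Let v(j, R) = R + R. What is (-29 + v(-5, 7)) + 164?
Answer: 149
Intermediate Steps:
v(j, R) = 2*R
(-29 + v(-5, 7)) + 164 = (-29 + 2*7) + 164 = (-29 + 14) + 164 = -15 + 164 = 149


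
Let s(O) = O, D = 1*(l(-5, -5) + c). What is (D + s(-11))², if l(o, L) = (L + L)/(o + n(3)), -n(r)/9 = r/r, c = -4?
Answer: 10000/49 ≈ 204.08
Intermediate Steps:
n(r) = -9 (n(r) = -9*r/r = -9*1 = -9)
l(o, L) = 2*L/(-9 + o) (l(o, L) = (L + L)/(o - 9) = (2*L)/(-9 + o) = 2*L/(-9 + o))
D = -23/7 (D = 1*(2*(-5)/(-9 - 5) - 4) = 1*(2*(-5)/(-14) - 4) = 1*(2*(-5)*(-1/14) - 4) = 1*(5/7 - 4) = 1*(-23/7) = -23/7 ≈ -3.2857)
(D + s(-11))² = (-23/7 - 11)² = (-100/7)² = 10000/49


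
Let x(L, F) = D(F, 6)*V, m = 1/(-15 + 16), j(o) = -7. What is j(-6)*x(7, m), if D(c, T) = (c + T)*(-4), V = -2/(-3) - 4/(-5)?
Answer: 4312/15 ≈ 287.47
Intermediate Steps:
V = 22/15 (V = -2*(-1/3) - 4*(-1/5) = 2/3 + 4/5 = 22/15 ≈ 1.4667)
D(c, T) = -4*T - 4*c (D(c, T) = (T + c)*(-4) = -4*T - 4*c)
m = 1 (m = 1/1 = 1)
x(L, F) = -176/5 - 88*F/15 (x(L, F) = (-4*6 - 4*F)*(22/15) = (-24 - 4*F)*(22/15) = -176/5 - 88*F/15)
j(-6)*x(7, m) = -7*(-176/5 - 88/15*1) = -7*(-176/5 - 88/15) = -7*(-616/15) = 4312/15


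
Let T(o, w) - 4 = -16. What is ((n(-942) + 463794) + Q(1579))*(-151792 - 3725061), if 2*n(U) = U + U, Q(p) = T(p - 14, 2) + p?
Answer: -1800484193407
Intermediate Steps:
T(o, w) = -12 (T(o, w) = 4 - 16 = -12)
Q(p) = -12 + p
n(U) = U (n(U) = (U + U)/2 = (2*U)/2 = U)
((n(-942) + 463794) + Q(1579))*(-151792 - 3725061) = ((-942 + 463794) + (-12 + 1579))*(-151792 - 3725061) = (462852 + 1567)*(-3876853) = 464419*(-3876853) = -1800484193407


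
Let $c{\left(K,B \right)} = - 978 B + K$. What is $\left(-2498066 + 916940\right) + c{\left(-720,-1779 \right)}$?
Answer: $158016$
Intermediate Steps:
$c{\left(K,B \right)} = K - 978 B$
$\left(-2498066 + 916940\right) + c{\left(-720,-1779 \right)} = \left(-2498066 + 916940\right) - -1739142 = -1581126 + \left(-720 + 1739862\right) = -1581126 + 1739142 = 158016$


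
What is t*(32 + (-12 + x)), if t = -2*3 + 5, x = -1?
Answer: -19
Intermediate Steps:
t = -1 (t = -6 + 5 = -1)
t*(32 + (-12 + x)) = -(32 + (-12 - 1)) = -(32 - 13) = -1*19 = -19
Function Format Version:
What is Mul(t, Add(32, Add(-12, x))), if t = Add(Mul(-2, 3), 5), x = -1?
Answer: -19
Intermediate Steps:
t = -1 (t = Add(-6, 5) = -1)
Mul(t, Add(32, Add(-12, x))) = Mul(-1, Add(32, Add(-12, -1))) = Mul(-1, Add(32, -13)) = Mul(-1, 19) = -19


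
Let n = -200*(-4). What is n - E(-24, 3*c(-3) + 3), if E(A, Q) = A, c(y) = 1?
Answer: 824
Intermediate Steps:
n = 800 (n = -1*(-800) = 800)
n - E(-24, 3*c(-3) + 3) = 800 - 1*(-24) = 800 + 24 = 824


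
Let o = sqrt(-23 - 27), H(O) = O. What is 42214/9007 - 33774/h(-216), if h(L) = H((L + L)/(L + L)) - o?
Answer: 2*(-152080102*I + 105535*sqrt(2))/(9007*(I + 5*sqrt(2))) ≈ -657.55 - 4682.7*I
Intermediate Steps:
o = 5*I*sqrt(2) (o = sqrt(-50) = 5*I*sqrt(2) ≈ 7.0711*I)
h(L) = 1 - 5*I*sqrt(2) (h(L) = (L + L)/(L + L) - 5*I*sqrt(2) = (2*L)/((2*L)) - 5*I*sqrt(2) = (2*L)*(1/(2*L)) - 5*I*sqrt(2) = 1 - 5*I*sqrt(2))
42214/9007 - 33774/h(-216) = 42214/9007 - 33774/(1 - 5*I*sqrt(2))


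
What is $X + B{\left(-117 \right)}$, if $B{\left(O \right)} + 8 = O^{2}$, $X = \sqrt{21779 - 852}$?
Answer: $13681 + \sqrt{20927} \approx 13826.0$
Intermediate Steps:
$X = \sqrt{20927} \approx 144.66$
$B{\left(O \right)} = -8 + O^{2}$
$X + B{\left(-117 \right)} = \sqrt{20927} - \left(8 - \left(-117\right)^{2}\right) = \sqrt{20927} + \left(-8 + 13689\right) = \sqrt{20927} + 13681 = 13681 + \sqrt{20927}$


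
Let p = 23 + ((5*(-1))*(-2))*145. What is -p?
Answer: -1473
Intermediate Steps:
p = 1473 (p = 23 - 5*(-2)*145 = 23 + 10*145 = 23 + 1450 = 1473)
-p = -1*1473 = -1473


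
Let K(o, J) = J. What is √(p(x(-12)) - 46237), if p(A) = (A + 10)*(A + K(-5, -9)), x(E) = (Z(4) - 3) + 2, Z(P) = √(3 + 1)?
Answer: 5*I*√1853 ≈ 215.23*I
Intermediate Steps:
Z(P) = 2 (Z(P) = √4 = 2)
x(E) = 1 (x(E) = (2 - 3) + 2 = -1 + 2 = 1)
p(A) = (-9 + A)*(10 + A) (p(A) = (A + 10)*(A - 9) = (10 + A)*(-9 + A) = (-9 + A)*(10 + A))
√(p(x(-12)) - 46237) = √((-90 + 1 + 1²) - 46237) = √((-90 + 1 + 1) - 46237) = √(-88 - 46237) = √(-46325) = 5*I*√1853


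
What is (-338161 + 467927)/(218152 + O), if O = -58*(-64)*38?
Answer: 64883/179604 ≈ 0.36126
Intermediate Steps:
O = 141056 (O = 3712*38 = 141056)
(-338161 + 467927)/(218152 + O) = (-338161 + 467927)/(218152 + 141056) = 129766/359208 = 129766*(1/359208) = 64883/179604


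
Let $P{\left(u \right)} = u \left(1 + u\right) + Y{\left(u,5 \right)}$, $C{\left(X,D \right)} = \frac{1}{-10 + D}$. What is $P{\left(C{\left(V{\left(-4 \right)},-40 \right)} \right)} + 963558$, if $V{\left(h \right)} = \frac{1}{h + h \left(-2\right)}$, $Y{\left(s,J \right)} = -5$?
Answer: $\frac{2408882451}{2500} \approx 9.6355 \cdot 10^{5}$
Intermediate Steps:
$V{\left(h \right)} = - \frac{1}{h}$ ($V{\left(h \right)} = \frac{1}{h - 2 h} = \frac{1}{\left(-1\right) h} = - \frac{1}{h}$)
$P{\left(u \right)} = -5 + u \left(1 + u\right)$ ($P{\left(u \right)} = u \left(1 + u\right) - 5 = -5 + u \left(1 + u\right)$)
$P{\left(C{\left(V{\left(-4 \right)},-40 \right)} \right)} + 963558 = \left(-5 + \frac{1}{-10 - 40} + \left(\frac{1}{-10 - 40}\right)^{2}\right) + 963558 = \left(-5 + \frac{1}{-50} + \left(\frac{1}{-50}\right)^{2}\right) + 963558 = \left(-5 - \frac{1}{50} + \left(- \frac{1}{50}\right)^{2}\right) + 963558 = \left(-5 - \frac{1}{50} + \frac{1}{2500}\right) + 963558 = - \frac{12549}{2500} + 963558 = \frac{2408882451}{2500}$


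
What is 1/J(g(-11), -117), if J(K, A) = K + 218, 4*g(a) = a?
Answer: 4/861 ≈ 0.0046458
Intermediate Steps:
g(a) = a/4
J(K, A) = 218 + K
1/J(g(-11), -117) = 1/(218 + (1/4)*(-11)) = 1/(218 - 11/4) = 1/(861/4) = 4/861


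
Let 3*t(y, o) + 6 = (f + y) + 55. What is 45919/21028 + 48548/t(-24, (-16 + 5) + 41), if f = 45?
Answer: 218986883/105140 ≈ 2082.8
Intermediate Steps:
t(y, o) = 94/3 + y/3 (t(y, o) = -2 + ((45 + y) + 55)/3 = -2 + (100 + y)/3 = -2 + (100/3 + y/3) = 94/3 + y/3)
45919/21028 + 48548/t(-24, (-16 + 5) + 41) = 45919/21028 + 48548/(94/3 + (⅓)*(-24)) = 45919*(1/21028) + 48548/(94/3 - 8) = 45919/21028 + 48548/(70/3) = 45919/21028 + 48548*(3/70) = 45919/21028 + 72822/35 = 218986883/105140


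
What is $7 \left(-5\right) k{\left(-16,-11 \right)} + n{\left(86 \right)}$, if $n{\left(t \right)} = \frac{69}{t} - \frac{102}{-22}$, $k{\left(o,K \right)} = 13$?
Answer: $- \frac{425285}{946} \approx -449.56$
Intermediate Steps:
$n{\left(t \right)} = \frac{51}{11} + \frac{69}{t}$ ($n{\left(t \right)} = \frac{69}{t} - - \frac{51}{11} = \frac{69}{t} + \frac{51}{11} = \frac{51}{11} + \frac{69}{t}$)
$7 \left(-5\right) k{\left(-16,-11 \right)} + n{\left(86 \right)} = 7 \left(-5\right) 13 + \left(\frac{51}{11} + \frac{69}{86}\right) = \left(-35\right) 13 + \left(\frac{51}{11} + 69 \cdot \frac{1}{86}\right) = -455 + \left(\frac{51}{11} + \frac{69}{86}\right) = -455 + \frac{5145}{946} = - \frac{425285}{946}$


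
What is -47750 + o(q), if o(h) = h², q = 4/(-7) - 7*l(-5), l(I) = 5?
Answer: -2277749/49 ≈ -46485.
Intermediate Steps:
q = -249/7 (q = 4/(-7) - 7*5 = 4*(-⅐) - 35 = -4/7 - 35 = -249/7 ≈ -35.571)
-47750 + o(q) = -47750 + (-249/7)² = -47750 + 62001/49 = -2277749/49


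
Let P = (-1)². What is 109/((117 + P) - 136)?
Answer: -109/18 ≈ -6.0556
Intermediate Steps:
P = 1
109/((117 + P) - 136) = 109/((117 + 1) - 136) = 109/(118 - 136) = 109/(-18) = 109*(-1/18) = -109/18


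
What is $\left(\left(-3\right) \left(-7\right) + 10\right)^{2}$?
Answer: $961$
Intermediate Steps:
$\left(\left(-3\right) \left(-7\right) + 10\right)^{2} = \left(21 + 10\right)^{2} = 31^{2} = 961$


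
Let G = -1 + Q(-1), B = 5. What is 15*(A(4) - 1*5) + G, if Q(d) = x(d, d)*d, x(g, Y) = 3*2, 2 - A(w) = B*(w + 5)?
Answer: -727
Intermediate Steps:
A(w) = -23 - 5*w (A(w) = 2 - 5*(w + 5) = 2 - 5*(5 + w) = 2 - (25 + 5*w) = 2 + (-25 - 5*w) = -23 - 5*w)
x(g, Y) = 6
Q(d) = 6*d
G = -7 (G = -1 + 6*(-1) = -1 - 6 = -7)
15*(A(4) - 1*5) + G = 15*((-23 - 5*4) - 1*5) - 7 = 15*((-23 - 20) - 5) - 7 = 15*(-43 - 5) - 7 = 15*(-48) - 7 = -720 - 7 = -727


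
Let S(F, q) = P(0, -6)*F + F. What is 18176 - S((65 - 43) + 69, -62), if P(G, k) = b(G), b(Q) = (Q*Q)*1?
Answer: 18085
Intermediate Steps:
b(Q) = Q² (b(Q) = Q²*1 = Q²)
P(G, k) = G²
S(F, q) = F (S(F, q) = 0²*F + F = 0*F + F = 0 + F = F)
18176 - S((65 - 43) + 69, -62) = 18176 - ((65 - 43) + 69) = 18176 - (22 + 69) = 18176 - 1*91 = 18176 - 91 = 18085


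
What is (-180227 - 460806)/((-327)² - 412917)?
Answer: 1081/516 ≈ 2.0950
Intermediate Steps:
(-180227 - 460806)/((-327)² - 412917) = -641033/(106929 - 412917) = -641033/(-305988) = -641033*(-1/305988) = 1081/516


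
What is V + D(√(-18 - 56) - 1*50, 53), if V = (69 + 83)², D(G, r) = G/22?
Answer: 254119/11 + I*√74/22 ≈ 23102.0 + 0.39101*I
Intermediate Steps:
D(G, r) = G/22 (D(G, r) = G*(1/22) = G/22)
V = 23104 (V = 152² = 23104)
V + D(√(-18 - 56) - 1*50, 53) = 23104 + (√(-18 - 56) - 1*50)/22 = 23104 + (√(-74) - 50)/22 = 23104 + (I*√74 - 50)/22 = 23104 + (-50 + I*√74)/22 = 23104 + (-25/11 + I*√74/22) = 254119/11 + I*√74/22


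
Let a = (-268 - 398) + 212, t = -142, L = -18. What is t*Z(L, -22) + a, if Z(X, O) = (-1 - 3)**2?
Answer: -2726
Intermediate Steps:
Z(X, O) = 16 (Z(X, O) = (-4)**2 = 16)
a = -454 (a = -666 + 212 = -454)
t*Z(L, -22) + a = -142*16 - 454 = -2272 - 454 = -2726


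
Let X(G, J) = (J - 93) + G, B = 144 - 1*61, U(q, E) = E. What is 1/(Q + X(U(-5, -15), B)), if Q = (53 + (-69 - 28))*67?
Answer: -1/2973 ≈ -0.00033636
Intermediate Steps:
B = 83 (B = 144 - 61 = 83)
X(G, J) = -93 + G + J (X(G, J) = (-93 + J) + G = -93 + G + J)
Q = -2948 (Q = (53 - 97)*67 = -44*67 = -2948)
1/(Q + X(U(-5, -15), B)) = 1/(-2948 + (-93 - 15 + 83)) = 1/(-2948 - 25) = 1/(-2973) = -1/2973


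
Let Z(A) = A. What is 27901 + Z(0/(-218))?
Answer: 27901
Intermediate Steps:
27901 + Z(0/(-218)) = 27901 + 0/(-218) = 27901 + 0*(-1/218) = 27901 + 0 = 27901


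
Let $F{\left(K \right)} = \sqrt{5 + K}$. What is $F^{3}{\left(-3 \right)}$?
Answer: $2 \sqrt{2} \approx 2.8284$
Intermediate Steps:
$F^{3}{\left(-3 \right)} = \left(\sqrt{5 - 3}\right)^{3} = \left(\sqrt{2}\right)^{3} = 2 \sqrt{2}$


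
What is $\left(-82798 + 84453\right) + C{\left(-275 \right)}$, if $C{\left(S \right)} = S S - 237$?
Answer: $77043$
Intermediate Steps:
$C{\left(S \right)} = -237 + S^{2}$ ($C{\left(S \right)} = S^{2} - 237 = -237 + S^{2}$)
$\left(-82798 + 84453\right) + C{\left(-275 \right)} = \left(-82798 + 84453\right) - \left(237 - \left(-275\right)^{2}\right) = 1655 + \left(-237 + 75625\right) = 1655 + 75388 = 77043$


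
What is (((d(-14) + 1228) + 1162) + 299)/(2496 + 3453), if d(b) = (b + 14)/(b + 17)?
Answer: 2689/5949 ≈ 0.45201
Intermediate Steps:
d(b) = (14 + b)/(17 + b)
(((d(-14) + 1228) + 1162) + 299)/(2496 + 3453) = ((((14 - 14)/(17 - 14) + 1228) + 1162) + 299)/(2496 + 3453) = (((0/3 + 1228) + 1162) + 299)/5949 = ((((1/3)*0 + 1228) + 1162) + 299)*(1/5949) = (((0 + 1228) + 1162) + 299)*(1/5949) = ((1228 + 1162) + 299)*(1/5949) = (2390 + 299)*(1/5949) = 2689*(1/5949) = 2689/5949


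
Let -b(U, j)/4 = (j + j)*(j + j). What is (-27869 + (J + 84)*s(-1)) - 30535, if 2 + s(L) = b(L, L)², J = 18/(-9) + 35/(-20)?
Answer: -76041/2 ≈ -38021.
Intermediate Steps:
b(U, j) = -16*j² (b(U, j) = -4*(j + j)*(j + j) = -4*2*j*2*j = -16*j²)
J = -15/4 (J = 18*(-⅑) + 35*(-1/20) = -2 - 7/4 = -15/4 ≈ -3.7500)
s(L) = -2 + 256*L⁴ (s(L) = -2 + (-16*L²)² = -2 + 256*L⁴)
(-27869 + (J + 84)*s(-1)) - 30535 = (-27869 + (-15/4 + 84)*(-2 + 256*(-1)⁴)) - 30535 = (-27869 + 321*(-2 + 256*1)/4) - 30535 = (-27869 + 321*(-2 + 256)/4) - 30535 = (-27869 + (321/4)*254) - 30535 = (-27869 + 40767/2) - 30535 = -14971/2 - 30535 = -76041/2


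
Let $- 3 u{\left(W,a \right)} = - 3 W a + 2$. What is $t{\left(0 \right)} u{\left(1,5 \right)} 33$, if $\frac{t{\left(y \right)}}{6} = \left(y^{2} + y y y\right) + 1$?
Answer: $858$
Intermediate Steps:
$u{\left(W,a \right)} = - \frac{2}{3} + W a$ ($u{\left(W,a \right)} = - \frac{- 3 W a + 2}{3} = - \frac{2 - 3 W a}{3} = - \frac{2}{3} + W a$)
$t{\left(y \right)} = 6 + 6 y^{2} + 6 y^{3}$ ($t{\left(y \right)} = 6 \left(\left(y^{2} + y y y\right) + 1\right) = 6 \left(\left(y^{2} + y^{2} y\right) + 1\right) = 6 \left(\left(y^{2} + y^{3}\right) + 1\right) = 6 \left(1 + y^{2} + y^{3}\right) = 6 + 6 y^{2} + 6 y^{3}$)
$t{\left(0 \right)} u{\left(1,5 \right)} 33 = \left(6 + 6 \cdot 0^{2} + 6 \cdot 0^{3}\right) \left(- \frac{2}{3} + 1 \cdot 5\right) 33 = \left(6 + 6 \cdot 0 + 6 \cdot 0\right) \left(- \frac{2}{3} + 5\right) 33 = \left(6 + 0 + 0\right) \frac{13}{3} \cdot 33 = 6 \cdot \frac{13}{3} \cdot 33 = 26 \cdot 33 = 858$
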